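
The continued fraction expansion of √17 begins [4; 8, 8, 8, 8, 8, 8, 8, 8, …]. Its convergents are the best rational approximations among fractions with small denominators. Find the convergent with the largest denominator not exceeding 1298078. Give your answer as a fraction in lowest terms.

1166876/283009

a_0 = 4: 4/1  (≤ bound)
a_1 = 8: 33/8  (≤ bound)
a_2 = 8: 268/65  (≤ bound)
a_3 = 8: 2177/528  (≤ bound)
a_4 = 8: 17684/4289  (≤ bound)
a_5 = 8: 143649/34840  (≤ bound)
a_6 = 8: 1166876/283009  (≤ bound)
a_7 = 8: 9478657/2298912  (> 1298078, stop)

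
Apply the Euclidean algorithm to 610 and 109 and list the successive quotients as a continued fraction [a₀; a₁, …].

[5; 1, 1, 2, 10, 2]

Run the Euclidean algorithm, recording each quotient:
610 = 5·109 + 65, so a_0 = 5
109 = 1·65 + 44, so a_1 = 1
65 = 1·44 + 21, so a_2 = 1
44 = 2·21 + 2, so a_3 = 2
21 = 10·2 + 1, so a_4 = 10
2 = 2·1 + 0, so a_5 = 2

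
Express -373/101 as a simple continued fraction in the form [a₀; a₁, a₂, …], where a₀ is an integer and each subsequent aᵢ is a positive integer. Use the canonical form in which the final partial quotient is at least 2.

Apply division with remainder until the remainder is 0:
⌊-373/101⌋ = -4, remainder 31
⌊101/31⌋ = 3, remainder 8
⌊31/8⌋ = 3, remainder 7
⌊8/7⌋ = 1, remainder 1
⌊7/1⌋ = 7, remainder 0

[-4; 3, 3, 1, 7]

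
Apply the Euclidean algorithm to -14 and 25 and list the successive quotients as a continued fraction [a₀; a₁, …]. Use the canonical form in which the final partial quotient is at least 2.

-14 = -1·25 + 11, so a_0 = -1
25 = 2·11 + 3, so a_1 = 2
11 = 3·3 + 2, so a_2 = 3
3 = 1·2 + 1, so a_3 = 1
2 = 2·1 + 0, so a_4 = 2

[-1; 2, 3, 1, 2]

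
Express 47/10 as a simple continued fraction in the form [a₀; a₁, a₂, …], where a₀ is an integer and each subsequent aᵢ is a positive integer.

[4; 1, 2, 3]

Apply division with remainder until the remainder is 0:
47 = 4·10 + 7, so a_0 = 4
10 = 1·7 + 3, so a_1 = 1
7 = 2·3 + 1, so a_2 = 2
3 = 3·1 + 0, so a_3 = 3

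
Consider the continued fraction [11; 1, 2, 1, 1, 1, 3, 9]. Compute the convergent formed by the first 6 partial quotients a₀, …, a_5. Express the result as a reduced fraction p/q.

a_0 = 11: 11/1
a_1 = 1: 12/1
a_2 = 2: 35/3
a_3 = 1: 47/4
a_4 = 1: 82/7
a_5 = 1: 129/11

129/11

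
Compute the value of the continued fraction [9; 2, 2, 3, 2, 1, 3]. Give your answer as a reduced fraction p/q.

Compute successive convergents:
a_0 = 9: 9/1
a_1 = 2: 19/2
a_2 = 2: 47/5
a_3 = 3: 160/17
a_4 = 2: 367/39
a_5 = 1: 527/56
a_6 = 3: 1948/207

1948/207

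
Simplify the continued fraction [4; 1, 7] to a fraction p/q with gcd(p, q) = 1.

a_0 = 4: 4/1
a_1 = 1: 5/1
a_2 = 7: 39/8

39/8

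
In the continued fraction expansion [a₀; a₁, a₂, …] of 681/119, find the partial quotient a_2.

Repeatedly divide and take the remainder:
681 = 5·119 + 86, so a_0 = 5
119 = 1·86 + 33, so a_1 = 1
86 = 2·33 + 20, so a_2 = 2

2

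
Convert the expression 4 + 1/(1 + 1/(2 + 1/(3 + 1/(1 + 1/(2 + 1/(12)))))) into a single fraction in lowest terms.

2089/445

Start with 12.
2 + 1/(12/1) = 2 + 1/12 = 25/12
1 + 1/(25/12) = 1 + 12/25 = 37/25
3 + 1/(37/25) = 3 + 25/37 = 136/37
2 + 1/(136/37) = 2 + 37/136 = 309/136
1 + 1/(309/136) = 1 + 136/309 = 445/309
4 + 1/(445/309) = 4 + 309/445 = 2089/445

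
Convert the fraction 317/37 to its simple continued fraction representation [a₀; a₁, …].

[8; 1, 1, 3, 5]

317 = 8·37 + 21, so a_0 = 8
37 = 1·21 + 16, so a_1 = 1
21 = 1·16 + 5, so a_2 = 1
16 = 3·5 + 1, so a_3 = 3
5 = 5·1 + 0, so a_4 = 5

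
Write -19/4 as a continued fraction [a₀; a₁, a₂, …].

[-5; 4]

⌊-19/4⌋ = -5, remainder 1
⌊4/1⌋ = 4, remainder 0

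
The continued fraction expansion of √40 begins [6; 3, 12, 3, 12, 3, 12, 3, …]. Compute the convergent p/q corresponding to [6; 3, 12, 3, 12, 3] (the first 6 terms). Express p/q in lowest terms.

27379/4329

Use the convergent recurrence hₖ = aₖ·hₖ₋₁ + hₖ₋₂ (and likewise for the denominators kₖ):
a_0 = 6: 6/1
a_1 = 3: 19/3
a_2 = 12: 234/37
a_3 = 3: 721/114
a_4 = 12: 8886/1405
a_5 = 3: 27379/4329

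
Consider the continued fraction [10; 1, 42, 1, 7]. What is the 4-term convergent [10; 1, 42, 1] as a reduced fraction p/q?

483/44

a_0 = 10: 10/1
a_1 = 1: 11/1
a_2 = 42: 472/43
a_3 = 1: 483/44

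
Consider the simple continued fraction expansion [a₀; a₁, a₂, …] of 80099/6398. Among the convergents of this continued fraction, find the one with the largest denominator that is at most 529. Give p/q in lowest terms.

1615/129

a_0 = 12: 12/1  (≤ bound)
a_1 = 1: 13/1  (≤ bound)
a_2 = 1: 25/2  (≤ bound)
a_3 = 12: 313/25  (≤ bound)
a_4 = 2: 651/52  (≤ bound)
a_5 = 1: 964/77  (≤ bound)
a_6 = 1: 1615/129  (≤ bound)
a_7 = 49: 80099/6398  (> 529, stop)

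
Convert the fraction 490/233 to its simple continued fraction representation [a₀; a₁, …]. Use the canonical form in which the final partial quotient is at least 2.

[2; 9, 1, 2, 2, 3]

Repeatedly divide and take the remainder:
⌊490/233⌋ = 2, remainder 24
⌊233/24⌋ = 9, remainder 17
⌊24/17⌋ = 1, remainder 7
⌊17/7⌋ = 2, remainder 3
⌊7/3⌋ = 2, remainder 1
⌊3/1⌋ = 3, remainder 0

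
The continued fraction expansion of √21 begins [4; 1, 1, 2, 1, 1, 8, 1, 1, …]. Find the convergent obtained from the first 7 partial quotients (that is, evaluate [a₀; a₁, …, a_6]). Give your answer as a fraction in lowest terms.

472/103

Work from the innermost term outward:
Start with 8.
1 + 1/(8/1) = 1 + 1/8 = 9/8
1 + 1/(9/8) = 1 + 8/9 = 17/9
2 + 1/(17/9) = 2 + 9/17 = 43/17
1 + 1/(43/17) = 1 + 17/43 = 60/43
1 + 1/(60/43) = 1 + 43/60 = 103/60
4 + 1/(103/60) = 4 + 60/103 = 472/103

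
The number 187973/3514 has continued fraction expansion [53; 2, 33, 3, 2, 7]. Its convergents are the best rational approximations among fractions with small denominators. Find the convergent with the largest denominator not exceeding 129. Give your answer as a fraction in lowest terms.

3584/67

List convergents until the denominator exceeds the bound:
a_0 = 53: 53/1  (≤ bound)
a_1 = 2: 107/2  (≤ bound)
a_2 = 33: 3584/67  (≤ bound)
a_3 = 3: 10859/203  (> 129, stop)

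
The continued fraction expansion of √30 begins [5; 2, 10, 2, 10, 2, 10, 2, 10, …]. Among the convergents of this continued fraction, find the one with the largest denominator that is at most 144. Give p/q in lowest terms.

241/44

a_0 = 5: 5/1  (≤ bound)
a_1 = 2: 11/2  (≤ bound)
a_2 = 10: 115/21  (≤ bound)
a_3 = 2: 241/44  (≤ bound)
a_4 = 10: 2525/461  (> 144, stop)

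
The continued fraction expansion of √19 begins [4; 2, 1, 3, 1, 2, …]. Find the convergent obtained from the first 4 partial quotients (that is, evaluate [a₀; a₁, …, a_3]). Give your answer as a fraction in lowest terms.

48/11

Starting at the tail and folding back:
Start with 3.
1 + 1/(3/1) = 1 + 1/3 = 4/3
2 + 1/(4/3) = 2 + 3/4 = 11/4
4 + 1/(11/4) = 4 + 4/11 = 48/11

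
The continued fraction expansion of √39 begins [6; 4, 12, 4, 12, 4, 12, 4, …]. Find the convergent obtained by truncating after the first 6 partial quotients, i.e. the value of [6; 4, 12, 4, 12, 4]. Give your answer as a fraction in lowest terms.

a_0 = 6: 6/1
a_1 = 4: 25/4
a_2 = 12: 306/49
a_3 = 4: 1249/200
a_4 = 12: 15294/2449
a_5 = 4: 62425/9996

62425/9996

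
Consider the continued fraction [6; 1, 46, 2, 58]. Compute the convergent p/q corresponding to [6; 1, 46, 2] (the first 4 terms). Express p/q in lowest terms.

Starting at the tail and folding back:
Start with 2.
46 + 1/(2/1) = 46 + 1/2 = 93/2
1 + 1/(93/2) = 1 + 2/93 = 95/93
6 + 1/(95/93) = 6 + 93/95 = 663/95

663/95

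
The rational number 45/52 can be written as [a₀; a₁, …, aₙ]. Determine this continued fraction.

[0; 1, 6, 2, 3]

45 = 0·52 + 45, so a_0 = 0
52 = 1·45 + 7, so a_1 = 1
45 = 6·7 + 3, so a_2 = 6
7 = 2·3 + 1, so a_3 = 2
3 = 3·1 + 0, so a_4 = 3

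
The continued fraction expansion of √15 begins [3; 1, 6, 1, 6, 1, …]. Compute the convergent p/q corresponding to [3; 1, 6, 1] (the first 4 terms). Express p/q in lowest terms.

31/8

Start with 1.
6 + 1/(1/1) = 6 + 1/1 = 7/1
1 + 1/(7/1) = 1 + 1/7 = 8/7
3 + 1/(8/7) = 3 + 7/8 = 31/8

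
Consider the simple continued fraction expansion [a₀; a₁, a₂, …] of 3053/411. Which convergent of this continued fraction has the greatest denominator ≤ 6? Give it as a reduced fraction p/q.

a_0 = 7: 7/1  (≤ bound)
a_1 = 2: 15/2  (≤ bound)
a_2 = 2: 37/5  (≤ bound)
a_3 = 1: 52/7  (> 6, stop)

37/5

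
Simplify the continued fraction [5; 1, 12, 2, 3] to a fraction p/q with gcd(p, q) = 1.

Use the convergent recurrence hₖ = aₖ·hₖ₋₁ + hₖ₋₂ (and likewise for the denominators kₖ):
a_0 = 5: 5/1
a_1 = 1: 6/1
a_2 = 12: 77/13
a_3 = 2: 160/27
a_4 = 3: 557/94

557/94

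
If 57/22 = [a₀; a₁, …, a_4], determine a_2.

⌊57/22⌋ = 2, remainder 13
⌊22/13⌋ = 1, remainder 9
⌊13/9⌋ = 1, remainder 4

1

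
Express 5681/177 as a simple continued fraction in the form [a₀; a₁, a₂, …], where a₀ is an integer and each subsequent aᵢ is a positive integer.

Run the Euclidean algorithm, recording each quotient:
5681 ÷ 177 → quotient 32, remainder 17
177 ÷ 17 → quotient 10, remainder 7
17 ÷ 7 → quotient 2, remainder 3
7 ÷ 3 → quotient 2, remainder 1
3 ÷ 1 → quotient 3, remainder 0

[32; 10, 2, 2, 3]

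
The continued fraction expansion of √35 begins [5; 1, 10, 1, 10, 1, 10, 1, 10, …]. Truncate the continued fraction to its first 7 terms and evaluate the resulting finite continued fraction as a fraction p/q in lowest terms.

Work from the innermost term outward:
Start with 10.
1 + 1/(10/1) = 1 + 1/10 = 11/10
10 + 1/(11/10) = 10 + 10/11 = 120/11
1 + 1/(120/11) = 1 + 11/120 = 131/120
10 + 1/(131/120) = 10 + 120/131 = 1430/131
1 + 1/(1430/131) = 1 + 131/1430 = 1561/1430
5 + 1/(1561/1430) = 5 + 1430/1561 = 9235/1561

9235/1561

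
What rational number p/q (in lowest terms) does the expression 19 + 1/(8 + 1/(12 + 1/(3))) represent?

5718/299

Start with 3.
12 + 1/(3/1) = 12 + 1/3 = 37/3
8 + 1/(37/3) = 8 + 3/37 = 299/37
19 + 1/(299/37) = 19 + 37/299 = 5718/299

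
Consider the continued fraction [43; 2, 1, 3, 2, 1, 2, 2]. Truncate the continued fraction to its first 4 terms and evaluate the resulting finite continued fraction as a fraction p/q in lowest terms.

477/11

Collapse the nested fraction from the inside out:
Start with 3.
1 + 1/(3/1) = 1 + 1/3 = 4/3
2 + 1/(4/3) = 2 + 3/4 = 11/4
43 + 1/(11/4) = 43 + 4/11 = 477/11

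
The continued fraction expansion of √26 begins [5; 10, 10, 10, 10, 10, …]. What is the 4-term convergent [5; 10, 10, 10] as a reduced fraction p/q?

5201/1020

a_0 = 5: 5/1
a_1 = 10: 51/10
a_2 = 10: 515/101
a_3 = 10: 5201/1020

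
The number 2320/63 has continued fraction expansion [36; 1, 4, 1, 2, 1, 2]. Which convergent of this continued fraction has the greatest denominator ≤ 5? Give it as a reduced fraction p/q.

184/5

a_0 = 36: 36/1  (≤ bound)
a_1 = 1: 37/1  (≤ bound)
a_2 = 4: 184/5  (≤ bound)
a_3 = 1: 221/6  (> 5, stop)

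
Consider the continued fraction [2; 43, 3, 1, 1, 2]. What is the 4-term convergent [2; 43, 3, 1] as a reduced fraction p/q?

Start with 1.
3 + 1/(1/1) = 3 + 1/1 = 4/1
43 + 1/(4/1) = 43 + 1/4 = 173/4
2 + 1/(173/4) = 2 + 4/173 = 350/173

350/173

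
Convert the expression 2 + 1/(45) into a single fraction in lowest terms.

Start with 45.
2 + 1/(45/1) = 2 + 1/45 = 91/45

91/45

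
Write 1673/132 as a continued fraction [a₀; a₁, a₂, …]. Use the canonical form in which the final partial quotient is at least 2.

[12; 1, 2, 14, 3]

Repeatedly divide and take the remainder:
1673 = 12·132 + 89, so a_0 = 12
132 = 1·89 + 43, so a_1 = 1
89 = 2·43 + 3, so a_2 = 2
43 = 14·3 + 1, so a_3 = 14
3 = 3·1 + 0, so a_4 = 3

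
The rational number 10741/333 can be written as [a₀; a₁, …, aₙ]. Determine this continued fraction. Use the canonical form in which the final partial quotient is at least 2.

[32; 3, 1, 11, 7]

10741 ÷ 333 → quotient 32, remainder 85
333 ÷ 85 → quotient 3, remainder 78
85 ÷ 78 → quotient 1, remainder 7
78 ÷ 7 → quotient 11, remainder 1
7 ÷ 1 → quotient 7, remainder 0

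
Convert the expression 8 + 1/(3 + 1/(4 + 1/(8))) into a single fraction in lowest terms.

889/107

a_0 = 8: 8/1
a_1 = 3: 25/3
a_2 = 4: 108/13
a_3 = 8: 889/107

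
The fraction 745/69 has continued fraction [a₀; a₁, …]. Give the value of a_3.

1

Apply division with remainder until the remainder is 0:
745 ÷ 69 → quotient 10, remainder 55
69 ÷ 55 → quotient 1, remainder 14
55 ÷ 14 → quotient 3, remainder 13
14 ÷ 13 → quotient 1, remainder 1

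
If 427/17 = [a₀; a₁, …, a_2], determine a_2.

Run the Euclidean algorithm, recording each quotient:
⌊427/17⌋ = 25, remainder 2
⌊17/2⌋ = 8, remainder 1
⌊2/1⌋ = 2, remainder 0

2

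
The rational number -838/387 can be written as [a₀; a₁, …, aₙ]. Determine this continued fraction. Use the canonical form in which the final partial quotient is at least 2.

-838 ÷ 387 → quotient -3, remainder 323
387 ÷ 323 → quotient 1, remainder 64
323 ÷ 64 → quotient 5, remainder 3
64 ÷ 3 → quotient 21, remainder 1
3 ÷ 1 → quotient 3, remainder 0

[-3; 1, 5, 21, 3]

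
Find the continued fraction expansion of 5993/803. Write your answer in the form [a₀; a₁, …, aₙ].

[7; 2, 6, 3, 3, 1, 1, 2]

⌊5993/803⌋ = 7, remainder 372
⌊803/372⌋ = 2, remainder 59
⌊372/59⌋ = 6, remainder 18
⌊59/18⌋ = 3, remainder 5
⌊18/5⌋ = 3, remainder 3
⌊5/3⌋ = 1, remainder 2
⌊3/2⌋ = 1, remainder 1
⌊2/1⌋ = 2, remainder 0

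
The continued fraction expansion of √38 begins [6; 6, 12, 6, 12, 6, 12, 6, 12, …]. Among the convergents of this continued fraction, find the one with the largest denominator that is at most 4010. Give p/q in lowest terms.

2737/444

a_0 = 6: 6/1  (≤ bound)
a_1 = 6: 37/6  (≤ bound)
a_2 = 12: 450/73  (≤ bound)
a_3 = 6: 2737/444  (≤ bound)
a_4 = 12: 33294/5401  (> 4010, stop)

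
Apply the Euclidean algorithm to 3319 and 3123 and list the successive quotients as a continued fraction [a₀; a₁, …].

[1; 15, 1, 14, 13]

3319 = 1·3123 + 196, so a_0 = 1
3123 = 15·196 + 183, so a_1 = 15
196 = 1·183 + 13, so a_2 = 1
183 = 14·13 + 1, so a_3 = 14
13 = 13·1 + 0, so a_4 = 13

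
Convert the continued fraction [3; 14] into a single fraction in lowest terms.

43/14

a_0 = 3: 3/1
a_1 = 14: 43/14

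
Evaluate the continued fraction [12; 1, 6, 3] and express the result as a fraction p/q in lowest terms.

283/22

a_0 = 12: 12/1
a_1 = 1: 13/1
a_2 = 6: 90/7
a_3 = 3: 283/22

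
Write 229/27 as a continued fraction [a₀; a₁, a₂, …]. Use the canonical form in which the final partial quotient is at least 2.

[8; 2, 13]

⌊229/27⌋ = 8, remainder 13
⌊27/13⌋ = 2, remainder 1
⌊13/1⌋ = 13, remainder 0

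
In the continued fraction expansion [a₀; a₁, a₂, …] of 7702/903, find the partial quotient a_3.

8

7702 = 8·903 + 478, so a_0 = 8
903 = 1·478 + 425, so a_1 = 1
478 = 1·425 + 53, so a_2 = 1
425 = 8·53 + 1, so a_3 = 8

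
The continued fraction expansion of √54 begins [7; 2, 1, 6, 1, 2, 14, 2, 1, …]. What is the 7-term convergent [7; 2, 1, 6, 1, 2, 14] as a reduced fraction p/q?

Start with 14.
2 + 1/(14/1) = 2 + 1/14 = 29/14
1 + 1/(29/14) = 1 + 14/29 = 43/29
6 + 1/(43/29) = 6 + 29/43 = 287/43
1 + 1/(287/43) = 1 + 43/287 = 330/287
2 + 1/(330/287) = 2 + 287/330 = 947/330
7 + 1/(947/330) = 7 + 330/947 = 6959/947

6959/947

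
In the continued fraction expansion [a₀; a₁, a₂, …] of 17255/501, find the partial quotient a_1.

2

17255 ÷ 501 → quotient 34, remainder 221
501 ÷ 221 → quotient 2, remainder 59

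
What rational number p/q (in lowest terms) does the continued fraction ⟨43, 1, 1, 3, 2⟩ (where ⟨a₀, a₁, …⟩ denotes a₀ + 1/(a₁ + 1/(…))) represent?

697/16

Compute successive convergents:
a_0 = 43: 43/1
a_1 = 1: 44/1
a_2 = 1: 87/2
a_3 = 3: 305/7
a_4 = 2: 697/16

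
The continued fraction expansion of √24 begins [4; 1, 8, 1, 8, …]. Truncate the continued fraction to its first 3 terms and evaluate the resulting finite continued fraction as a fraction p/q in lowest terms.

Compute successive convergents:
a_0 = 4: 4/1
a_1 = 1: 5/1
a_2 = 8: 44/9

44/9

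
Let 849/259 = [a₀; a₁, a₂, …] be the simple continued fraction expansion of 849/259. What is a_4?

Apply division with remainder until the remainder is 0:
849 ÷ 259 → quotient 3, remainder 72
259 ÷ 72 → quotient 3, remainder 43
72 ÷ 43 → quotient 1, remainder 29
43 ÷ 29 → quotient 1, remainder 14
29 ÷ 14 → quotient 2, remainder 1

2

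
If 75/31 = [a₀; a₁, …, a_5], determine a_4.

1

Repeatedly divide and take the remainder:
75 ÷ 31 → quotient 2, remainder 13
31 ÷ 13 → quotient 2, remainder 5
13 ÷ 5 → quotient 2, remainder 3
5 ÷ 3 → quotient 1, remainder 2
3 ÷ 2 → quotient 1, remainder 1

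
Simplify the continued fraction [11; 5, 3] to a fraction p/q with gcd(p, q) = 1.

Start with 3.
5 + 1/(3/1) = 5 + 1/3 = 16/3
11 + 1/(16/3) = 11 + 3/16 = 179/16

179/16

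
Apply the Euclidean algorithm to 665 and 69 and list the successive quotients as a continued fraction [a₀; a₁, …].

⌊665/69⌋ = 9, remainder 44
⌊69/44⌋ = 1, remainder 25
⌊44/25⌋ = 1, remainder 19
⌊25/19⌋ = 1, remainder 6
⌊19/6⌋ = 3, remainder 1
⌊6/1⌋ = 6, remainder 0

[9; 1, 1, 1, 3, 6]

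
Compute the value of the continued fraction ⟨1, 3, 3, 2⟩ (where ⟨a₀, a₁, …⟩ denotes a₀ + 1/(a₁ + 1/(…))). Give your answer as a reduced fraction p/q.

30/23

Use the convergent recurrence hₖ = aₖ·hₖ₋₁ + hₖ₋₂ (and likewise for the denominators kₖ):
a_0 = 1: 1/1
a_1 = 3: 4/3
a_2 = 3: 13/10
a_3 = 2: 30/23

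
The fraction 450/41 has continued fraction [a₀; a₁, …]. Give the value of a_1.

1

Run the Euclidean algorithm, recording each quotient:
450 = 10·41 + 40, so a_0 = 10
41 = 1·40 + 1, so a_1 = 1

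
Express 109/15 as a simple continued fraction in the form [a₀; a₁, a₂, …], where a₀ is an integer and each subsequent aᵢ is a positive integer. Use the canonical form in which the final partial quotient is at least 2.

Apply division with remainder until the remainder is 0:
109 = 7·15 + 4, so a_0 = 7
15 = 3·4 + 3, so a_1 = 3
4 = 1·3 + 1, so a_2 = 1
3 = 3·1 + 0, so a_3 = 3

[7; 3, 1, 3]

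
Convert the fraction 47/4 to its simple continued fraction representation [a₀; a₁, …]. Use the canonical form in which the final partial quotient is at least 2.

[11; 1, 3]

47 = 11·4 + 3, so a_0 = 11
4 = 1·3 + 1, so a_1 = 1
3 = 3·1 + 0, so a_2 = 3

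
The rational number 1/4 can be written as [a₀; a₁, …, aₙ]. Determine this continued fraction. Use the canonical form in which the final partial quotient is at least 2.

⌊1/4⌋ = 0, remainder 1
⌊4/1⌋ = 4, remainder 0

[0; 4]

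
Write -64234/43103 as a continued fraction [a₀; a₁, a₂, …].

[-2; 1, 1, 25, 7, 1, 14, 7]

Repeatedly divide and take the remainder:
-64234 ÷ 43103 → quotient -2, remainder 21972
43103 ÷ 21972 → quotient 1, remainder 21131
21972 ÷ 21131 → quotient 1, remainder 841
21131 ÷ 841 → quotient 25, remainder 106
841 ÷ 106 → quotient 7, remainder 99
106 ÷ 99 → quotient 1, remainder 7
99 ÷ 7 → quotient 14, remainder 1
7 ÷ 1 → quotient 7, remainder 0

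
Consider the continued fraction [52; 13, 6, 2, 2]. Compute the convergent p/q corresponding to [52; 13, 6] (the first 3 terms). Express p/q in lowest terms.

Use the convergent recurrence hₖ = aₖ·hₖ₋₁ + hₖ₋₂ (and likewise for the denominators kₖ):
a_0 = 52: 52/1
a_1 = 13: 677/13
a_2 = 6: 4114/79

4114/79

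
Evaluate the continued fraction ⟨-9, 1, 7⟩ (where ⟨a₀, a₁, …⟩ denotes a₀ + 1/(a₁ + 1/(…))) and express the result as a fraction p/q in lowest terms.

a_0 = -9: -9/1
a_1 = 1: -8/1
a_2 = 7: -65/8

-65/8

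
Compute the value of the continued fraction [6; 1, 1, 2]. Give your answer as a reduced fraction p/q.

33/5

Build up convergents one term at a time:
a_0 = 6: 6/1
a_1 = 1: 7/1
a_2 = 1: 13/2
a_3 = 2: 33/5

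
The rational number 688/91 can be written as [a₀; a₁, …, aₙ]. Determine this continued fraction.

⌊688/91⌋ = 7, remainder 51
⌊91/51⌋ = 1, remainder 40
⌊51/40⌋ = 1, remainder 11
⌊40/11⌋ = 3, remainder 7
⌊11/7⌋ = 1, remainder 4
⌊7/4⌋ = 1, remainder 3
⌊4/3⌋ = 1, remainder 1
⌊3/1⌋ = 3, remainder 0

[7; 1, 1, 3, 1, 1, 1, 3]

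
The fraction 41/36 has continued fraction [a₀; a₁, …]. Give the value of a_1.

7

41 ÷ 36 → quotient 1, remainder 5
36 ÷ 5 → quotient 7, remainder 1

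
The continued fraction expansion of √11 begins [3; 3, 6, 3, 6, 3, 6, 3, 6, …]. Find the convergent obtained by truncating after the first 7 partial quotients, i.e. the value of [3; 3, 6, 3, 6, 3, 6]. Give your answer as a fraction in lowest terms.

25077/7561

a_0 = 3: 3/1
a_1 = 3: 10/3
a_2 = 6: 63/19
a_3 = 3: 199/60
a_4 = 6: 1257/379
a_5 = 3: 3970/1197
a_6 = 6: 25077/7561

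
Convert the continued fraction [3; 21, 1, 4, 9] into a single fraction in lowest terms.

3055/1003

Start with 9.
4 + 1/(9/1) = 4 + 1/9 = 37/9
1 + 1/(37/9) = 1 + 9/37 = 46/37
21 + 1/(46/37) = 21 + 37/46 = 1003/46
3 + 1/(1003/46) = 3 + 46/1003 = 3055/1003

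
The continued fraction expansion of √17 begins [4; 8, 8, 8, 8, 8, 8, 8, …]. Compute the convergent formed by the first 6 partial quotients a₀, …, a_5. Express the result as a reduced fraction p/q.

143649/34840

Start with 8.
8 + 1/(8/1) = 8 + 1/8 = 65/8
8 + 1/(65/8) = 8 + 8/65 = 528/65
8 + 1/(528/65) = 8 + 65/528 = 4289/528
8 + 1/(4289/528) = 8 + 528/4289 = 34840/4289
4 + 1/(34840/4289) = 4 + 4289/34840 = 143649/34840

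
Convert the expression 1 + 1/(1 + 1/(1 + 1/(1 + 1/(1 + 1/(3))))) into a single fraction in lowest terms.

Work from the innermost term outward:
Start with 3.
1 + 1/(3/1) = 1 + 1/3 = 4/3
1 + 1/(4/3) = 1 + 3/4 = 7/4
1 + 1/(7/4) = 1 + 4/7 = 11/7
1 + 1/(11/7) = 1 + 7/11 = 18/11
1 + 1/(18/11) = 1 + 11/18 = 29/18

29/18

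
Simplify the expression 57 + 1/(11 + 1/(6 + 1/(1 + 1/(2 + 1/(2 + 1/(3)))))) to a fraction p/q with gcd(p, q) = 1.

102476/1795

Starting at the tail and folding back:
Start with 3.
2 + 1/(3/1) = 2 + 1/3 = 7/3
2 + 1/(7/3) = 2 + 3/7 = 17/7
1 + 1/(17/7) = 1 + 7/17 = 24/17
6 + 1/(24/17) = 6 + 17/24 = 161/24
11 + 1/(161/24) = 11 + 24/161 = 1795/161
57 + 1/(1795/161) = 57 + 161/1795 = 102476/1795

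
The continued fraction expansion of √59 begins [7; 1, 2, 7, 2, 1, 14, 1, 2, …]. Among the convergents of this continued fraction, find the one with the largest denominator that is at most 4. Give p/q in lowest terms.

23/3

a_0 = 7: 7/1  (≤ bound)
a_1 = 1: 8/1  (≤ bound)
a_2 = 2: 23/3  (≤ bound)
a_3 = 7: 169/22  (> 4, stop)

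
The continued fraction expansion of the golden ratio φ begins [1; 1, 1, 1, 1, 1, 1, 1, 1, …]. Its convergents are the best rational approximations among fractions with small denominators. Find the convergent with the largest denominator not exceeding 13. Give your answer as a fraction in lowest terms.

List convergents until the denominator exceeds the bound:
a_0 = 1: 1/1  (≤ bound)
a_1 = 1: 2/1  (≤ bound)
a_2 = 1: 3/2  (≤ bound)
a_3 = 1: 5/3  (≤ bound)
a_4 = 1: 8/5  (≤ bound)
a_5 = 1: 13/8  (≤ bound)
a_6 = 1: 21/13  (≤ bound)
a_7 = 1: 34/21  (> 13, stop)

21/13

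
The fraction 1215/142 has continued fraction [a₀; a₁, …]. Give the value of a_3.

3

1215 ÷ 142 → quotient 8, remainder 79
142 ÷ 79 → quotient 1, remainder 63
79 ÷ 63 → quotient 1, remainder 16
63 ÷ 16 → quotient 3, remainder 15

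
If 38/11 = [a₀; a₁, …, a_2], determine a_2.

⌊38/11⌋ = 3, remainder 5
⌊11/5⌋ = 2, remainder 1
⌊5/1⌋ = 5, remainder 0

5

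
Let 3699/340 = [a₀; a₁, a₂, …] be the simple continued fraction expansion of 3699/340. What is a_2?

7

Repeatedly divide and take the remainder:
3699 ÷ 340 → quotient 10, remainder 299
340 ÷ 299 → quotient 1, remainder 41
299 ÷ 41 → quotient 7, remainder 12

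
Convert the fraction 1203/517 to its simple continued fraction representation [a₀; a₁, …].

[2; 3, 16, 1, 9]

⌊1203/517⌋ = 2, remainder 169
⌊517/169⌋ = 3, remainder 10
⌊169/10⌋ = 16, remainder 9
⌊10/9⌋ = 1, remainder 1
⌊9/1⌋ = 9, remainder 0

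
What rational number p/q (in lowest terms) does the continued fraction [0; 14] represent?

a_0 = 0: 0/1
a_1 = 14: 1/14

1/14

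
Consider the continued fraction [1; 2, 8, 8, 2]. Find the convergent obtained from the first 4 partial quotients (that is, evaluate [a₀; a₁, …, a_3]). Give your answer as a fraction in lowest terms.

203/138

Start with 8.
8 + 1/(8/1) = 8 + 1/8 = 65/8
2 + 1/(65/8) = 2 + 8/65 = 138/65
1 + 1/(138/65) = 1 + 65/138 = 203/138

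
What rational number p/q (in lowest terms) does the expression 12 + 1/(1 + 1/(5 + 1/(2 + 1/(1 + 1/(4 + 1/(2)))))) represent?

2530/197

Start with 2.
4 + 1/(2/1) = 4 + 1/2 = 9/2
1 + 1/(9/2) = 1 + 2/9 = 11/9
2 + 1/(11/9) = 2 + 9/11 = 31/11
5 + 1/(31/11) = 5 + 11/31 = 166/31
1 + 1/(166/31) = 1 + 31/166 = 197/166
12 + 1/(197/166) = 12 + 166/197 = 2530/197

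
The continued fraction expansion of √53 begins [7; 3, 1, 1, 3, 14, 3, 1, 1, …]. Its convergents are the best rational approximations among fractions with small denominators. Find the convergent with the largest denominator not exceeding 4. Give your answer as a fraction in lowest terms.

List convergents until the denominator exceeds the bound:
a_0 = 7: 7/1  (≤ bound)
a_1 = 3: 22/3  (≤ bound)
a_2 = 1: 29/4  (≤ bound)
a_3 = 1: 51/7  (> 4, stop)

29/4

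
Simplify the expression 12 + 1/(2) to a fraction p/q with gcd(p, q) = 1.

25/2

a_0 = 12: 12/1
a_1 = 2: 25/2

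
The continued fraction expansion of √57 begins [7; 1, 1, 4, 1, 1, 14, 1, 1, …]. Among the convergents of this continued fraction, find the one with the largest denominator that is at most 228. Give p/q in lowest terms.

List convergents until the denominator exceeds the bound:
a_0 = 7: 7/1  (≤ bound)
a_1 = 1: 8/1  (≤ bound)
a_2 = 1: 15/2  (≤ bound)
a_3 = 4: 68/9  (≤ bound)
a_4 = 1: 83/11  (≤ bound)
a_5 = 1: 151/20  (≤ bound)
a_6 = 14: 2197/291  (> 228, stop)

151/20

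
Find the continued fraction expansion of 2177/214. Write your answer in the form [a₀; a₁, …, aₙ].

[10; 5, 1, 3, 1, 1, 1, 2]

⌊2177/214⌋ = 10, remainder 37
⌊214/37⌋ = 5, remainder 29
⌊37/29⌋ = 1, remainder 8
⌊29/8⌋ = 3, remainder 5
⌊8/5⌋ = 1, remainder 3
⌊5/3⌋ = 1, remainder 2
⌊3/2⌋ = 1, remainder 1
⌊2/1⌋ = 2, remainder 0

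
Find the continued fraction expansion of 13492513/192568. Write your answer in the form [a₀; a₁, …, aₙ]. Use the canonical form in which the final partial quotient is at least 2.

[70; 15, 10, 55, 2, 1, 7]

⌊13492513/192568⌋ = 70, remainder 12753
⌊192568/12753⌋ = 15, remainder 1273
⌊12753/1273⌋ = 10, remainder 23
⌊1273/23⌋ = 55, remainder 8
⌊23/8⌋ = 2, remainder 7
⌊8/7⌋ = 1, remainder 1
⌊7/1⌋ = 7, remainder 0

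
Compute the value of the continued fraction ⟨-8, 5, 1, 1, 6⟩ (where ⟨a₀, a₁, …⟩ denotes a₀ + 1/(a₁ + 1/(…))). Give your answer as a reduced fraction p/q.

Collapse the nested fraction from the inside out:
Start with 6.
1 + 1/(6/1) = 1 + 1/6 = 7/6
1 + 1/(7/6) = 1 + 6/7 = 13/7
5 + 1/(13/7) = 5 + 7/13 = 72/13
-8 + 1/(72/13) = -8 + 13/72 = -563/72

-563/72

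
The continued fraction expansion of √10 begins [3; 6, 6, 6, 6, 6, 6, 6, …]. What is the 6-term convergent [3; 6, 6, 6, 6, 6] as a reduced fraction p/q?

27379/8658

Work from the innermost term outward:
Start with 6.
6 + 1/(6/1) = 6 + 1/6 = 37/6
6 + 1/(37/6) = 6 + 6/37 = 228/37
6 + 1/(228/37) = 6 + 37/228 = 1405/228
6 + 1/(1405/228) = 6 + 228/1405 = 8658/1405
3 + 1/(8658/1405) = 3 + 1405/8658 = 27379/8658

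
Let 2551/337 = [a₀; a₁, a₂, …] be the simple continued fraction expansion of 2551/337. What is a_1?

1

Run the Euclidean algorithm, recording each quotient:
2551 ÷ 337 → quotient 7, remainder 192
337 ÷ 192 → quotient 1, remainder 145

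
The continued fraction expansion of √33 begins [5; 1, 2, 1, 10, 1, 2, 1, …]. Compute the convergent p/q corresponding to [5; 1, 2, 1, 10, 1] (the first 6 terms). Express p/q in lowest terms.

270/47

Start with 1.
10 + 1/(1/1) = 10 + 1/1 = 11/1
1 + 1/(11/1) = 1 + 1/11 = 12/11
2 + 1/(12/11) = 2 + 11/12 = 35/12
1 + 1/(35/12) = 1 + 12/35 = 47/35
5 + 1/(47/35) = 5 + 35/47 = 270/47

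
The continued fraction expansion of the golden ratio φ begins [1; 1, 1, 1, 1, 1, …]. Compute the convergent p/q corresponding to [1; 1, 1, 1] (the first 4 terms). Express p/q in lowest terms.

5/3

Compute successive convergents:
a_0 = 1: 1/1
a_1 = 1: 2/1
a_2 = 1: 3/2
a_3 = 1: 5/3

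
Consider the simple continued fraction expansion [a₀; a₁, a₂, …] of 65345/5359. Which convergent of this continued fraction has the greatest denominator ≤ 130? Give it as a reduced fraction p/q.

378/31

a_0 = 12: 12/1  (≤ bound)
a_1 = 5: 61/5  (≤ bound)
a_2 = 5: 317/26  (≤ bound)
a_3 = 1: 378/31  (≤ bound)
a_4 = 23: 9011/739  (> 130, stop)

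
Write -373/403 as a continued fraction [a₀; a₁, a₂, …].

Repeatedly divide and take the remainder:
-373 = -1·403 + 30, so a_0 = -1
403 = 13·30 + 13, so a_1 = 13
30 = 2·13 + 4, so a_2 = 2
13 = 3·4 + 1, so a_3 = 3
4 = 4·1 + 0, so a_4 = 4

[-1; 13, 2, 3, 4]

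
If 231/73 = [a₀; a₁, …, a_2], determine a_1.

Repeatedly divide and take the remainder:
231 ÷ 73 → quotient 3, remainder 12
73 ÷ 12 → quotient 6, remainder 1

6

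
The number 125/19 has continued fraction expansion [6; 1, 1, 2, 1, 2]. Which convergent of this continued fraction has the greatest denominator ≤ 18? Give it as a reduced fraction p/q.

46/7

a_0 = 6: 6/1  (≤ bound)
a_1 = 1: 7/1  (≤ bound)
a_2 = 1: 13/2  (≤ bound)
a_3 = 2: 33/5  (≤ bound)
a_4 = 1: 46/7  (≤ bound)
a_5 = 2: 125/19  (> 18, stop)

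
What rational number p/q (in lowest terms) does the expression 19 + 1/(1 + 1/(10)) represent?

219/11

Build up convergents one term at a time:
a_0 = 19: 19/1
a_1 = 1: 20/1
a_2 = 10: 219/11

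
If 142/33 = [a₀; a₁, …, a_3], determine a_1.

Run the Euclidean algorithm, recording each quotient:
142 = 4·33 + 10, so a_0 = 4
33 = 3·10 + 3, so a_1 = 3

3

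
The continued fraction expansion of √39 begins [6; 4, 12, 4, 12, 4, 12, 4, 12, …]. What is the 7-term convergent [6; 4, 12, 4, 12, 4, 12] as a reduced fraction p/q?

764394/122401

a_0 = 6: 6/1
a_1 = 4: 25/4
a_2 = 12: 306/49
a_3 = 4: 1249/200
a_4 = 12: 15294/2449
a_5 = 4: 62425/9996
a_6 = 12: 764394/122401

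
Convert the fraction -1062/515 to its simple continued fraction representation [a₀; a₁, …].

-1062 = -3·515 + 483, so a_0 = -3
515 = 1·483 + 32, so a_1 = 1
483 = 15·32 + 3, so a_2 = 15
32 = 10·3 + 2, so a_3 = 10
3 = 1·2 + 1, so a_4 = 1
2 = 2·1 + 0, so a_5 = 2

[-3; 1, 15, 10, 1, 2]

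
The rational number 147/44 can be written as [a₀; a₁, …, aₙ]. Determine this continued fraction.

[3; 2, 1, 14]

Repeatedly divide and take the remainder:
⌊147/44⌋ = 3, remainder 15
⌊44/15⌋ = 2, remainder 14
⌊15/14⌋ = 1, remainder 1
⌊14/1⌋ = 14, remainder 0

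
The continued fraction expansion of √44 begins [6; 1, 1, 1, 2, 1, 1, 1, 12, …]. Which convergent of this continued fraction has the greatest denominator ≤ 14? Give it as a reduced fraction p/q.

73/11

a_0 = 6: 6/1  (≤ bound)
a_1 = 1: 7/1  (≤ bound)
a_2 = 1: 13/2  (≤ bound)
a_3 = 1: 20/3  (≤ bound)
a_4 = 2: 53/8  (≤ bound)
a_5 = 1: 73/11  (≤ bound)
a_6 = 1: 126/19  (> 14, stop)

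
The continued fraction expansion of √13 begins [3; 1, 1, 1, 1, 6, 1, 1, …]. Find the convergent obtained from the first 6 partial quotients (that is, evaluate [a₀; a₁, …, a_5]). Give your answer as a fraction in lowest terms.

a_0 = 3: 3/1
a_1 = 1: 4/1
a_2 = 1: 7/2
a_3 = 1: 11/3
a_4 = 1: 18/5
a_5 = 6: 119/33

119/33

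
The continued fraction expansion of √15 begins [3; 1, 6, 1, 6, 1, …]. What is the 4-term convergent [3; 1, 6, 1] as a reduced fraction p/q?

31/8

Work from the innermost term outward:
Start with 1.
6 + 1/(1/1) = 6 + 1/1 = 7/1
1 + 1/(7/1) = 1 + 1/7 = 8/7
3 + 1/(8/7) = 3 + 7/8 = 31/8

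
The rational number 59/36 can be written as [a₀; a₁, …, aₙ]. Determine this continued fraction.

[1; 1, 1, 1, 3, 3]

Repeatedly divide and take the remainder:
59 = 1·36 + 23, so a_0 = 1
36 = 1·23 + 13, so a_1 = 1
23 = 1·13 + 10, so a_2 = 1
13 = 1·10 + 3, so a_3 = 1
10 = 3·3 + 1, so a_4 = 3
3 = 3·1 + 0, so a_5 = 3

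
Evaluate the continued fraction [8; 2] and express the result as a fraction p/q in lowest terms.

17/2

Build up convergents one term at a time:
a_0 = 8: 8/1
a_1 = 2: 17/2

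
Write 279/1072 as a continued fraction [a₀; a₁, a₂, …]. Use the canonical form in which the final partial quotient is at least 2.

279 = 0·1072 + 279, so a_0 = 0
1072 = 3·279 + 235, so a_1 = 3
279 = 1·235 + 44, so a_2 = 1
235 = 5·44 + 15, so a_3 = 5
44 = 2·15 + 14, so a_4 = 2
15 = 1·14 + 1, so a_5 = 1
14 = 14·1 + 0, so a_6 = 14

[0; 3, 1, 5, 2, 1, 14]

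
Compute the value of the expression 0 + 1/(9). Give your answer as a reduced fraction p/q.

Work from the innermost term outward:
Start with 9.
0 + 1/(9/1) = 0 + 1/9 = 1/9

1/9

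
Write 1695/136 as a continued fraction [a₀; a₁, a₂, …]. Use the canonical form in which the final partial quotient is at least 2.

Run the Euclidean algorithm, recording each quotient:
⌊1695/136⌋ = 12, remainder 63
⌊136/63⌋ = 2, remainder 10
⌊63/10⌋ = 6, remainder 3
⌊10/3⌋ = 3, remainder 1
⌊3/1⌋ = 3, remainder 0

[12; 2, 6, 3, 3]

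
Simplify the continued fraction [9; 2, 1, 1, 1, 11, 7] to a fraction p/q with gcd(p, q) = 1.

6179/659

Starting at the tail and folding back:
Start with 7.
11 + 1/(7/1) = 11 + 1/7 = 78/7
1 + 1/(78/7) = 1 + 7/78 = 85/78
1 + 1/(85/78) = 1 + 78/85 = 163/85
1 + 1/(163/85) = 1 + 85/163 = 248/163
2 + 1/(248/163) = 2 + 163/248 = 659/248
9 + 1/(659/248) = 9 + 248/659 = 6179/659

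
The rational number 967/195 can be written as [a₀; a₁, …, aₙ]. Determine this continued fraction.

⌊967/195⌋ = 4, remainder 187
⌊195/187⌋ = 1, remainder 8
⌊187/8⌋ = 23, remainder 3
⌊8/3⌋ = 2, remainder 2
⌊3/2⌋ = 1, remainder 1
⌊2/1⌋ = 2, remainder 0

[4; 1, 23, 2, 1, 2]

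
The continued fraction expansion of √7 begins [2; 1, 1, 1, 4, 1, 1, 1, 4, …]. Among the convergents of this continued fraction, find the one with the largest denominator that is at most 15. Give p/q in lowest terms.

List convergents until the denominator exceeds the bound:
a_0 = 2: 2/1  (≤ bound)
a_1 = 1: 3/1  (≤ bound)
a_2 = 1: 5/2  (≤ bound)
a_3 = 1: 8/3  (≤ bound)
a_4 = 4: 37/14  (≤ bound)
a_5 = 1: 45/17  (> 15, stop)

37/14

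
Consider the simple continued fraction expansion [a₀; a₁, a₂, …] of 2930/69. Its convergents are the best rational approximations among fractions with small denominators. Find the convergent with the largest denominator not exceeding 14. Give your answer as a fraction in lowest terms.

552/13

List convergents until the denominator exceeds the bound:
a_0 = 42: 42/1  (≤ bound)
a_1 = 2: 85/2  (≤ bound)
a_2 = 6: 552/13  (≤ bound)
a_3 = 2: 1189/28  (> 14, stop)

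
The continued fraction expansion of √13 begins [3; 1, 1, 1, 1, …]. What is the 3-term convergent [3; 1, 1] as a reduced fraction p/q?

7/2

Work from the innermost term outward:
Start with 1.
1 + 1/(1/1) = 1 + 1/1 = 2/1
3 + 1/(2/1) = 3 + 1/2 = 7/2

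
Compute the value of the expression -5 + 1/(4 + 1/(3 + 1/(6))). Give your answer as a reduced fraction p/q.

Compute successive convergents:
a_0 = -5: -5/1
a_1 = 4: -19/4
a_2 = 3: -62/13
a_3 = 6: -391/82

-391/82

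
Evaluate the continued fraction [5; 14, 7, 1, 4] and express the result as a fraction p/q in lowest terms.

2794/551

Build up convergents one term at a time:
a_0 = 5: 5/1
a_1 = 14: 71/14
a_2 = 7: 502/99
a_3 = 1: 573/113
a_4 = 4: 2794/551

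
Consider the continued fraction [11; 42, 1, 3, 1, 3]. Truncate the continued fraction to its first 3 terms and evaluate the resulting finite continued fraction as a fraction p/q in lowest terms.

474/43

Use the convergent recurrence hₖ = aₖ·hₖ₋₁ + hₖ₋₂ (and likewise for the denominators kₖ):
a_0 = 11: 11/1
a_1 = 42: 463/42
a_2 = 1: 474/43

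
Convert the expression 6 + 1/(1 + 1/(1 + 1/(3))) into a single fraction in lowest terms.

Collapse the nested fraction from the inside out:
Start with 3.
1 + 1/(3/1) = 1 + 1/3 = 4/3
1 + 1/(4/3) = 1 + 3/4 = 7/4
6 + 1/(7/4) = 6 + 4/7 = 46/7

46/7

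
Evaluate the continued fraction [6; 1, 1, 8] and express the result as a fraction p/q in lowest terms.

Collapse the nested fraction from the inside out:
Start with 8.
1 + 1/(8/1) = 1 + 1/8 = 9/8
1 + 1/(9/8) = 1 + 8/9 = 17/9
6 + 1/(17/9) = 6 + 9/17 = 111/17

111/17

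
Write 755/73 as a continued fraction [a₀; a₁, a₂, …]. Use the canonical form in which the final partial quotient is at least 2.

[10; 2, 1, 11, 2]

⌊755/73⌋ = 10, remainder 25
⌊73/25⌋ = 2, remainder 23
⌊25/23⌋ = 1, remainder 2
⌊23/2⌋ = 11, remainder 1
⌊2/1⌋ = 2, remainder 0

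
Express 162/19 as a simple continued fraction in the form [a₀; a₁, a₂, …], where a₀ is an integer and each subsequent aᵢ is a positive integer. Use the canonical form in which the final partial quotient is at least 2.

[8; 1, 1, 9]

Repeatedly divide and take the remainder:
162 ÷ 19 → quotient 8, remainder 10
19 ÷ 10 → quotient 1, remainder 9
10 ÷ 9 → quotient 1, remainder 1
9 ÷ 1 → quotient 9, remainder 0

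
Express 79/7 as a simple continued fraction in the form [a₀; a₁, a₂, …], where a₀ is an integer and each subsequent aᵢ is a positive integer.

79 = 11·7 + 2, so a_0 = 11
7 = 3·2 + 1, so a_1 = 3
2 = 2·1 + 0, so a_2 = 2

[11; 3, 2]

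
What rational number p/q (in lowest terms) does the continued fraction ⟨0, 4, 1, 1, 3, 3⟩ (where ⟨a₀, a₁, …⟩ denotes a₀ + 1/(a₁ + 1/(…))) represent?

23/105

Work from the innermost term outward:
Start with 3.
3 + 1/(3/1) = 3 + 1/3 = 10/3
1 + 1/(10/3) = 1 + 3/10 = 13/10
1 + 1/(13/10) = 1 + 10/13 = 23/13
4 + 1/(23/13) = 4 + 13/23 = 105/23
0 + 1/(105/23) = 0 + 23/105 = 23/105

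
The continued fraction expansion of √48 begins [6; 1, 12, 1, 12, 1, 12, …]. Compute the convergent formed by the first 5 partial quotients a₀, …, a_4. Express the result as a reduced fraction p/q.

Start with 12.
1 + 1/(12/1) = 1 + 1/12 = 13/12
12 + 1/(13/12) = 12 + 12/13 = 168/13
1 + 1/(168/13) = 1 + 13/168 = 181/168
6 + 1/(181/168) = 6 + 168/181 = 1254/181

1254/181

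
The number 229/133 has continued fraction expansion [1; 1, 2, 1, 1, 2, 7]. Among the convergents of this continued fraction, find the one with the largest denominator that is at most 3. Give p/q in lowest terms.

a_0 = 1: 1/1  (≤ bound)
a_1 = 1: 2/1  (≤ bound)
a_2 = 2: 5/3  (≤ bound)
a_3 = 1: 7/4  (> 3, stop)

5/3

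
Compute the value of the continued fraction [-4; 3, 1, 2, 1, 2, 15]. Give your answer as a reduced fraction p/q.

-2351/630

Start with 15.
2 + 1/(15/1) = 2 + 1/15 = 31/15
1 + 1/(31/15) = 1 + 15/31 = 46/31
2 + 1/(46/31) = 2 + 31/46 = 123/46
1 + 1/(123/46) = 1 + 46/123 = 169/123
3 + 1/(169/123) = 3 + 123/169 = 630/169
-4 + 1/(630/169) = -4 + 169/630 = -2351/630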